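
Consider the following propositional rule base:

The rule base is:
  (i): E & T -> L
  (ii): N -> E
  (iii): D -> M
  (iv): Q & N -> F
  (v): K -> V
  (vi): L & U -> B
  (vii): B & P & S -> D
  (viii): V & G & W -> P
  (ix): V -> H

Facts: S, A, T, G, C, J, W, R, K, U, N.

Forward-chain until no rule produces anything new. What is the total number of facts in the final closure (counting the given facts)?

Round 1: (ii) [N -> E]; (v) [K -> V]. Adds E, V.
Round 2: (i) [E & T -> L]; (viii) [V & G & W -> P]; (ix) [V -> H]. Adds L, P, H.
Round 3: (vi) [L & U -> B]. Adds B.
Round 4: (vii) [B & P & S -> D]. Adds D.
Round 5: (iii) [D -> M]. Adds M.
Closure: {A, B, C, D, E, G, H, J, K, L, M, N, P, R, S, T, U, V, W} — 19 facts.

19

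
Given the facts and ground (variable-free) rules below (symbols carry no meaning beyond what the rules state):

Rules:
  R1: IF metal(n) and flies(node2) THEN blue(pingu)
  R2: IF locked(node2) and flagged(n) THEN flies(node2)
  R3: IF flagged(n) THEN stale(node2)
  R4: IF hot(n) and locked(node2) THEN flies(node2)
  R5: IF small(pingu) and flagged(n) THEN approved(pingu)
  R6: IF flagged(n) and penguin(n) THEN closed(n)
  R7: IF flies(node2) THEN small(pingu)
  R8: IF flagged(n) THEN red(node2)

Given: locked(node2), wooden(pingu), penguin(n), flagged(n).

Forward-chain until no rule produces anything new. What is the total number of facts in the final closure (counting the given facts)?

10

Round 1 — R2, R3, R6, R8, derive flies(node2), stale(node2), closed(n), red(node2).
Round 2 — R7, derive small(pingu).
Round 3 — R5, derive approved(pingu).
Closure: {approved(pingu), closed(n), flagged(n), flies(node2), locked(node2), penguin(n), red(node2), small(pingu), stale(node2), wooden(pingu)} — 10 facts.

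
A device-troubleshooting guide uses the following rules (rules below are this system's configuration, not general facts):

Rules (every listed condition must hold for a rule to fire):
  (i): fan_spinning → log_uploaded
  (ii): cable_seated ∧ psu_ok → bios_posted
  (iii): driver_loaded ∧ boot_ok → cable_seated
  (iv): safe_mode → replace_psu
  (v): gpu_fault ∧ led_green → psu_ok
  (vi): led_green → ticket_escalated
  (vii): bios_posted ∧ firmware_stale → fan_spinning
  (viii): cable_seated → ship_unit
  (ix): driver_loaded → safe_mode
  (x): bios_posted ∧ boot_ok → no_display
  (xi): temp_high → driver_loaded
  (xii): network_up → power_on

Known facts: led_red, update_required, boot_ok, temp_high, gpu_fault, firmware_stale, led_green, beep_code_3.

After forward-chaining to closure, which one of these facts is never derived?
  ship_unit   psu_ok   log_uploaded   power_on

Round 1: (v) [gpu_fault ∧ led_green → psu_ok]; (vi) [led_green → ticket_escalated]; (xi) [temp_high → driver_loaded]. Adds psu_ok, ticket_escalated, driver_loaded.
Round 2: (iii) [driver_loaded ∧ boot_ok → cable_seated]; (ix) [driver_loaded → safe_mode]. Adds cable_seated, safe_mode.
Round 3: (ii) [cable_seated ∧ psu_ok → bios_posted]; (iv) [safe_mode → replace_psu]; (viii) [cable_seated → ship_unit]. Adds bios_posted, replace_psu, ship_unit.
Round 4: (vii) [bios_posted ∧ firmware_stale → fan_spinning]; (x) [bios_posted ∧ boot_ok → no_display]. Adds fan_spinning, no_display.
Round 5: (i) [fan_spinning → log_uploaded]. Adds log_uploaded.
Derived: log_uploaded (round 5), ship_unit (round 3), psu_ok (round 1). power_on never appears in any round.

power_on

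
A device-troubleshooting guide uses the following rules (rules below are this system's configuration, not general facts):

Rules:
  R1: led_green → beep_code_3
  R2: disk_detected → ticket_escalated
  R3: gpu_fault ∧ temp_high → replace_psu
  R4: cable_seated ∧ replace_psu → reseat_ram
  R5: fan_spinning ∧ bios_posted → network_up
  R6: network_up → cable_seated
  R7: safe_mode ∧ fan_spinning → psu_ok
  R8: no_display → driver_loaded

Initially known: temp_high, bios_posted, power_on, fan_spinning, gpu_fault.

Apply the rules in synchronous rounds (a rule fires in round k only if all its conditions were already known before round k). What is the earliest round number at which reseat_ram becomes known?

3

Round 1: R3 [gpu_fault ∧ temp_high → replace_psu]; R5 [fan_spinning ∧ bios_posted → network_up]. Adds replace_psu, network_up.
Round 2: R6 [network_up → cable_seated]. Adds cable_seated.
Round 3: R4 [cable_seated ∧ replace_psu → reseat_ram]. Adds reseat_ram.
reseat_ram first appears in round 3.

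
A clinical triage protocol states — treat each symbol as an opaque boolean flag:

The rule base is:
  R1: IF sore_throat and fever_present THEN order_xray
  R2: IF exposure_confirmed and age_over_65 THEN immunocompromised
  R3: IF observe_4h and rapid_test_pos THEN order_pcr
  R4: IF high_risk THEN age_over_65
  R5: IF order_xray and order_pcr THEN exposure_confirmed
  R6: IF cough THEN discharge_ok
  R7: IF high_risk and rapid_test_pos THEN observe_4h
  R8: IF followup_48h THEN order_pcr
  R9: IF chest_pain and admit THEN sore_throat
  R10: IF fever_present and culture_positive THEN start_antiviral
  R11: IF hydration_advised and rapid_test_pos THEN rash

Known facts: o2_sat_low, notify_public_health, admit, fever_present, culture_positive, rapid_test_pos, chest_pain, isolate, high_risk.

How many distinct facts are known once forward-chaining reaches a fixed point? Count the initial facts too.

17

Round 1 fires R4, R7, R9, R10, giving age_over_65, observe_4h, sore_throat, start_antiviral.
Round 2 fires R1, R3, giving order_xray, order_pcr.
Round 3 fires R5, giving exposure_confirmed.
Round 4 fires R2, giving immunocompromised.
Closure: {admit, age_over_65, chest_pain, culture_positive, exposure_confirmed, fever_present, high_risk, immunocompromised, isolate, notify_public_health, o2_sat_low, observe_4h, order_pcr, order_xray, rapid_test_pos, sore_throat, start_antiviral} — 17 facts.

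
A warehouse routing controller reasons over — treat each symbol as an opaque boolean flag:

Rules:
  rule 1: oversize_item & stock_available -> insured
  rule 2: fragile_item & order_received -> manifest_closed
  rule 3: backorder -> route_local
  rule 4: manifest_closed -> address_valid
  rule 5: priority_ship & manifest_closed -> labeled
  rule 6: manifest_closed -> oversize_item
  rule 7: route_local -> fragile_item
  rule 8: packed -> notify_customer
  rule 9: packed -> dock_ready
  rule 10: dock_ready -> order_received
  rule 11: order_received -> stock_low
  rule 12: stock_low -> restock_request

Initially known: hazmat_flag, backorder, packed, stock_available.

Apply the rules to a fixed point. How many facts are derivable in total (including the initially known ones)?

Round 1: rule 3 [backorder -> route_local]; rule 8 [packed -> notify_customer]; rule 9 [packed -> dock_ready]. New: route_local, notify_customer, dock_ready.
Round 2: rule 7 [route_local -> fragile_item]; rule 10 [dock_ready -> order_received]. New: fragile_item, order_received.
Round 3: rule 2 [fragile_item & order_received -> manifest_closed]; rule 11 [order_received -> stock_low]. New: manifest_closed, stock_low.
Round 4: rule 4 [manifest_closed -> address_valid]; rule 6 [manifest_closed -> oversize_item]; rule 12 [stock_low -> restock_request]. New: address_valid, oversize_item, restock_request.
Round 5: rule 1 [oversize_item & stock_available -> insured]. New: insured.
Closure: {address_valid, backorder, dock_ready, fragile_item, hazmat_flag, insured, manifest_closed, notify_customer, order_received, oversize_item, packed, restock_request, route_local, stock_available, stock_low} — 15 facts.

15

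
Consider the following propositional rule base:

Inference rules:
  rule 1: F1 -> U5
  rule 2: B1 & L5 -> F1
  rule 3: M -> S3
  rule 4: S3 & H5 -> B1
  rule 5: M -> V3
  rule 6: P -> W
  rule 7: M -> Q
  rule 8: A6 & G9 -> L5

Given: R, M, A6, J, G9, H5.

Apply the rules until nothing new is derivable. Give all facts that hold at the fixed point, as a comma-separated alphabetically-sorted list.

A6, B1, F1, G9, H5, J, L5, M, Q, R, S3, U5, V3

[1] rule 3 [M -> S3]; rule 5 [M -> V3]; rule 7 [M -> Q]; rule 8 [A6 & G9 -> L5]. ⇒ new: S3, V3, Q, L5.
[2] rule 4 [S3 & H5 -> B1]. ⇒ new: B1.
[3] rule 2 [B1 & L5 -> F1]. ⇒ new: F1.
[4] rule 1 [F1 -> U5]. ⇒ new: U5.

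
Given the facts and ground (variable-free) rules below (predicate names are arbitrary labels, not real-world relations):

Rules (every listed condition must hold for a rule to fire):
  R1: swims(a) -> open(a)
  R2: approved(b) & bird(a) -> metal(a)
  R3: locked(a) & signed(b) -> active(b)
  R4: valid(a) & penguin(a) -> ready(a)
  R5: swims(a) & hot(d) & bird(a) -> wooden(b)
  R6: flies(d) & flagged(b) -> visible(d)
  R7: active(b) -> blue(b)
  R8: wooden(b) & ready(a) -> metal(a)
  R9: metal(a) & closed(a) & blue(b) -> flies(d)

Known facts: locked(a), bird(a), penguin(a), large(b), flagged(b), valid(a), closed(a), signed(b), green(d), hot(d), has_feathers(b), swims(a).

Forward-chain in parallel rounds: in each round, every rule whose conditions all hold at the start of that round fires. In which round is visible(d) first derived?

Round 1 fires R1, R3, R4, R5, giving open(a), active(b), ready(a), wooden(b).
Round 2 fires R7, R8, giving blue(b), metal(a).
Round 3 fires R9, giving flies(d).
Round 4 fires R6, giving visible(d).
visible(d) first appears in round 4.

4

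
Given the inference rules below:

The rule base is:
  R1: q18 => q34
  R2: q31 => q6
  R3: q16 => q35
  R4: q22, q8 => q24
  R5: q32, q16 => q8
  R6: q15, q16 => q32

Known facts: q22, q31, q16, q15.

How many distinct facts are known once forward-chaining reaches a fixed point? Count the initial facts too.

[1] R2 [q31 => q6]; R3 [q16 => q35]; R6 [q15, q16 => q32]. ⇒ new: q6, q35, q32.
[2] R5 [q32, q16 => q8]. ⇒ new: q8.
[3] R4 [q22, q8 => q24]. ⇒ new: q24.
Closure: {q15, q16, q22, q24, q31, q32, q35, q6, q8} — 9 facts.

9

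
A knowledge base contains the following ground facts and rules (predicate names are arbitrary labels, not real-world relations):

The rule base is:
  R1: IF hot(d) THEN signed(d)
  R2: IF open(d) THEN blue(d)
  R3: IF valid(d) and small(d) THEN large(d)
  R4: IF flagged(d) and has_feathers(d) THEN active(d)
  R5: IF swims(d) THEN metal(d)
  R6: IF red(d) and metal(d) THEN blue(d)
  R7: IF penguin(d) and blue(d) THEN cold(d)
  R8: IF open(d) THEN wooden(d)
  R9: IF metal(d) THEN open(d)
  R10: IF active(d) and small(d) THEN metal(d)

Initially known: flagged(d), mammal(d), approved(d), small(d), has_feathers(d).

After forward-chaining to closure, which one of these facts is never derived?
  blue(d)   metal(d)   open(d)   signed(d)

signed(d)

Round 1 — R4, derive active(d).
Round 2 — R10, derive metal(d).
Round 3 — R9, derive open(d).
Round 4 — R2, R8, derive blue(d), wooden(d).
Derived: open(d) (round 3), metal(d) (round 2), blue(d) (round 4). signed(d) never appears in any round.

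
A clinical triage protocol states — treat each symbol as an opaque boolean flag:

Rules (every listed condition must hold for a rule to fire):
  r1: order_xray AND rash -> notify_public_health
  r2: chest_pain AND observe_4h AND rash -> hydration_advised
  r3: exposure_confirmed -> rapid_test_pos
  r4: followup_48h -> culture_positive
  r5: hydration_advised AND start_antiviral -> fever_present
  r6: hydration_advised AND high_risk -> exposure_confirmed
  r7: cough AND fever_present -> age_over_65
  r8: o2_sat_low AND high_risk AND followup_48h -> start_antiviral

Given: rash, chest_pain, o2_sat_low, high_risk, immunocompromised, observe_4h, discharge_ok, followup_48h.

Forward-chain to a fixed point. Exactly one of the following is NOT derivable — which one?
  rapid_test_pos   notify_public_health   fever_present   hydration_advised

notify_public_health

Round 1: r2 [chest_pain AND observe_4h AND rash -> hydration_advised]; r4 [followup_48h -> culture_positive]; r8 [o2_sat_low AND high_risk AND followup_48h -> start_antiviral]. Adds hydration_advised, culture_positive, start_antiviral.
Round 2: r5 [hydration_advised AND start_antiviral -> fever_present]; r6 [hydration_advised AND high_risk -> exposure_confirmed]. Adds fever_present, exposure_confirmed.
Round 3: r3 [exposure_confirmed -> rapid_test_pos]. Adds rapid_test_pos.
Derived: rapid_test_pos (round 3), hydration_advised (round 1), fever_present (round 2). notify_public_health never appears in any round.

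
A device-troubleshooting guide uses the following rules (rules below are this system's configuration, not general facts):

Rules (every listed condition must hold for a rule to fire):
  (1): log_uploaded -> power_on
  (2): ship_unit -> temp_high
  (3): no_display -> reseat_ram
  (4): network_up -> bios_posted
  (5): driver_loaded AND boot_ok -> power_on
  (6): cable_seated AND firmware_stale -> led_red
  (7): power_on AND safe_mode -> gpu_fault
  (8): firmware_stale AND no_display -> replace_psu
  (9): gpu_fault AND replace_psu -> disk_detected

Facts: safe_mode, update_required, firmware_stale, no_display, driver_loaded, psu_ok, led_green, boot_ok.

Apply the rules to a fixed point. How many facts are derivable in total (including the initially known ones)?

13

[1] (3) [no_display -> reseat_ram]; (5) [driver_loaded AND boot_ok -> power_on]; (8) [firmware_stale AND no_display -> replace_psu]. ⇒ new: reseat_ram, power_on, replace_psu.
[2] (7) [power_on AND safe_mode -> gpu_fault]. ⇒ new: gpu_fault.
[3] (9) [gpu_fault AND replace_psu -> disk_detected]. ⇒ new: disk_detected.
Closure: {boot_ok, disk_detected, driver_loaded, firmware_stale, gpu_fault, led_green, no_display, power_on, psu_ok, replace_psu, reseat_ram, safe_mode, update_required} — 13 facts.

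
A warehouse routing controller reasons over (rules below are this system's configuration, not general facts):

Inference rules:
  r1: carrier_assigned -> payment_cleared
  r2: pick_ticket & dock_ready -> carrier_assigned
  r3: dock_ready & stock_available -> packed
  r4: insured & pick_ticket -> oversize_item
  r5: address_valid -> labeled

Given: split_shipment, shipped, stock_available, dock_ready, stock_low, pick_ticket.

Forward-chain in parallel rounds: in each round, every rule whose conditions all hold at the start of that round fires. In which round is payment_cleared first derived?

Round 1 fires r2, r3, giving carrier_assigned, packed.
Round 2 fires r1, giving payment_cleared.
payment_cleared first appears in round 2.

2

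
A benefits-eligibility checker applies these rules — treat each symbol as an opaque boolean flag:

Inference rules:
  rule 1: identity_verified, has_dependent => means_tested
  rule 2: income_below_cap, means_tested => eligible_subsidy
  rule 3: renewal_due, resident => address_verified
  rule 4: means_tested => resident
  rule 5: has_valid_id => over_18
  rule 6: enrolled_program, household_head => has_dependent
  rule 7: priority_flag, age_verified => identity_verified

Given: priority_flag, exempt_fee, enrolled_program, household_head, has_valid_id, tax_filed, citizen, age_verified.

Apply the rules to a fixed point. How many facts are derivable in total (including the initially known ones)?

13

[1] rule 5 [has_valid_id => over_18]; rule 6 [enrolled_program, household_head => has_dependent]; rule 7 [priority_flag, age_verified => identity_verified]. ⇒ new: over_18, has_dependent, identity_verified.
[2] rule 1 [identity_verified, has_dependent => means_tested]. ⇒ new: means_tested.
[3] rule 4 [means_tested => resident]. ⇒ new: resident.
Closure: {age_verified, citizen, enrolled_program, exempt_fee, has_dependent, has_valid_id, household_head, identity_verified, means_tested, over_18, priority_flag, resident, tax_filed} — 13 facts.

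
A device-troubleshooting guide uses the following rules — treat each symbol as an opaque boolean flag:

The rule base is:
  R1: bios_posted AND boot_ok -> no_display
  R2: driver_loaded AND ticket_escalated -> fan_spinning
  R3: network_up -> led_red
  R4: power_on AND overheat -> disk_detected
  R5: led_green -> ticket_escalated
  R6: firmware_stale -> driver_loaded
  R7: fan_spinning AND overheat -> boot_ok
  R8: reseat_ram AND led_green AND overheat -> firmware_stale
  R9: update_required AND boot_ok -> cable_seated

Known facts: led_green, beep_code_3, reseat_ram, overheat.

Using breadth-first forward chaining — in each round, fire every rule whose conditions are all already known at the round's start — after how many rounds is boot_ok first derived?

Round 1: R5 [led_green -> ticket_escalated]; R8 [reseat_ram AND led_green AND overheat -> firmware_stale]. New: ticket_escalated, firmware_stale.
Round 2: R6 [firmware_stale -> driver_loaded]. New: driver_loaded.
Round 3: R2 [driver_loaded AND ticket_escalated -> fan_spinning]. New: fan_spinning.
Round 4: R7 [fan_spinning AND overheat -> boot_ok]. New: boot_ok.
boot_ok first appears in round 4.

4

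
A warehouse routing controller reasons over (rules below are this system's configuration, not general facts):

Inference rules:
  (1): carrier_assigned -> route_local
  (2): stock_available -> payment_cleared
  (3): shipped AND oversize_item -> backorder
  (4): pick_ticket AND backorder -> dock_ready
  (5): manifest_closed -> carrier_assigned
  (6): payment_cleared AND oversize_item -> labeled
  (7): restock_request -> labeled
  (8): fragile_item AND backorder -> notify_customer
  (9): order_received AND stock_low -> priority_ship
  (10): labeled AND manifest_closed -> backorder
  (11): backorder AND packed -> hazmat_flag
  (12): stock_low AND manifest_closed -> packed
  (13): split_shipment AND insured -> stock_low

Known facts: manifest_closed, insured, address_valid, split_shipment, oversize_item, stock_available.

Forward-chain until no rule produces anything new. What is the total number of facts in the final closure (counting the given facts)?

14

Round 1 — (2), (5), (13), derive payment_cleared, carrier_assigned, stock_low.
Round 2 — (1), (6), (12), derive route_local, labeled, packed.
Round 3 — (10), derive backorder.
Round 4 — (11), derive hazmat_flag.
Closure: {address_valid, backorder, carrier_assigned, hazmat_flag, insured, labeled, manifest_closed, oversize_item, packed, payment_cleared, route_local, split_shipment, stock_available, stock_low} — 14 facts.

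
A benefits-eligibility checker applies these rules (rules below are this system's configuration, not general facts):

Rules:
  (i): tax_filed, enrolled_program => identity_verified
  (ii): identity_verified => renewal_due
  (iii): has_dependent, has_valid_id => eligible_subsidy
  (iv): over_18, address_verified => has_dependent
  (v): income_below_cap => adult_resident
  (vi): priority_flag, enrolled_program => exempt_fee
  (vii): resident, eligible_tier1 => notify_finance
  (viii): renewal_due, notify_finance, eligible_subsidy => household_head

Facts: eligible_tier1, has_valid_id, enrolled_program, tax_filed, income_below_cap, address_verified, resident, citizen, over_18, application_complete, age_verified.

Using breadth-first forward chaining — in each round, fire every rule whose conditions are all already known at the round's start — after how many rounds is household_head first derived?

3

Round 1: (i) [tax_filed, enrolled_program => identity_verified]; (iv) [over_18, address_verified => has_dependent]; (v) [income_below_cap => adult_resident]; (vii) [resident, eligible_tier1 => notify_finance]. Adds identity_verified, has_dependent, adult_resident, notify_finance.
Round 2: (ii) [identity_verified => renewal_due]; (iii) [has_dependent, has_valid_id => eligible_subsidy]. Adds renewal_due, eligible_subsidy.
Round 3: (viii) [renewal_due, notify_finance, eligible_subsidy => household_head]. Adds household_head.
household_head first appears in round 3.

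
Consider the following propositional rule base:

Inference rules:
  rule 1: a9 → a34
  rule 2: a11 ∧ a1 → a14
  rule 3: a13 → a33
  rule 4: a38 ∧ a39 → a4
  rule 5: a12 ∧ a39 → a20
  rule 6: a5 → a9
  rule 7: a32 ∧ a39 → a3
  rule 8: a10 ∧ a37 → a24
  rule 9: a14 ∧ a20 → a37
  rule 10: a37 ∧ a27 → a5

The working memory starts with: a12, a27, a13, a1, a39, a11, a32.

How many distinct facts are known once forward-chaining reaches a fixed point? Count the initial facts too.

15

Round 1 fires rule 2, rule 3, rule 5, rule 7, giving a14, a33, a20, a3.
Round 2 fires rule 9, giving a37.
Round 3 fires rule 10, giving a5.
Round 4 fires rule 6, giving a9.
Round 5 fires rule 1, giving a34.
Closure: {a1, a11, a12, a13, a14, a20, a27, a3, a32, a33, a34, a37, a39, a5, a9} — 15 facts.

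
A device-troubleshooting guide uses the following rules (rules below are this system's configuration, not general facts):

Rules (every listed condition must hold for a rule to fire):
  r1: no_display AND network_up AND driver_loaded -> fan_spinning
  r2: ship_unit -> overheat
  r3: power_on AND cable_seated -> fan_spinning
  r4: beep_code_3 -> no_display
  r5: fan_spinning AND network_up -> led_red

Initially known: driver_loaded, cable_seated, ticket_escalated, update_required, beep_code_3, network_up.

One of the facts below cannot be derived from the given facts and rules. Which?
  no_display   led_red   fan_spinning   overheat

[1] r4 [beep_code_3 -> no_display]. ⇒ new: no_display.
[2] r1 [no_display AND network_up AND driver_loaded -> fan_spinning]. ⇒ new: fan_spinning.
[3] r5 [fan_spinning AND network_up -> led_red]. ⇒ new: led_red.
Derived: no_display (round 1), led_red (round 3), fan_spinning (round 2). overheat never appears in any round.

overheat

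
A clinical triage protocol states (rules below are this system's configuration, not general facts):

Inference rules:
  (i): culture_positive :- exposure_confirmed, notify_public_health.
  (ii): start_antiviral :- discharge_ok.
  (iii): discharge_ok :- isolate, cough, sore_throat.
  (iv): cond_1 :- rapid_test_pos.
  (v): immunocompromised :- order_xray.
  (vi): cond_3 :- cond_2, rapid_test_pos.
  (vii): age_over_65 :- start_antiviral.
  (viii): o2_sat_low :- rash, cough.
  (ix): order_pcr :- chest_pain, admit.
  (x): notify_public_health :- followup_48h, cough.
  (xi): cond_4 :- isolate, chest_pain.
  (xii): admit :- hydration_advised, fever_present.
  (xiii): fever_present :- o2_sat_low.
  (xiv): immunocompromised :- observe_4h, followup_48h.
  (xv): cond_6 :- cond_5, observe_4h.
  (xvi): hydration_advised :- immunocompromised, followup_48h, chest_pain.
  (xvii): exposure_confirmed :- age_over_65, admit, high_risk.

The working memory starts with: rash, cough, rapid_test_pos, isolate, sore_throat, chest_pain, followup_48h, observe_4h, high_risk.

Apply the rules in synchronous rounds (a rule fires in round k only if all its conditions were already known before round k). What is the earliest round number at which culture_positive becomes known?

5

Round 1 fires (iii), (iv), (viii), (x), (xi), (xiv), giving discharge_ok, cond_1, o2_sat_low, notify_public_health, cond_4, immunocompromised.
Round 2 fires (ii), (xiii), (xvi), giving start_antiviral, fever_present, hydration_advised.
Round 3 fires (vii), (xii), giving age_over_65, admit.
Round 4 fires (ix), (xvii), giving order_pcr, exposure_confirmed.
Round 5 fires (i), giving culture_positive.
culture_positive first appears in round 5.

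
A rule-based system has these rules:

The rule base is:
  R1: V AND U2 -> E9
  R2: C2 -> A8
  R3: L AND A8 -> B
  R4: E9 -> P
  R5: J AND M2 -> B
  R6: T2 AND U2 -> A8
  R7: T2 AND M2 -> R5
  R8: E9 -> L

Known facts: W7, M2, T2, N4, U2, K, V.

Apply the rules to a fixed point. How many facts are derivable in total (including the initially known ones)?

Round 1 — R1, R6, R7, derive E9, A8, R5.
Round 2 — R4, R8, derive P, L.
Round 3 — R3, derive B.
Closure: {A8, B, E9, K, L, M2, N4, P, R5, T2, U2, V, W7} — 13 facts.

13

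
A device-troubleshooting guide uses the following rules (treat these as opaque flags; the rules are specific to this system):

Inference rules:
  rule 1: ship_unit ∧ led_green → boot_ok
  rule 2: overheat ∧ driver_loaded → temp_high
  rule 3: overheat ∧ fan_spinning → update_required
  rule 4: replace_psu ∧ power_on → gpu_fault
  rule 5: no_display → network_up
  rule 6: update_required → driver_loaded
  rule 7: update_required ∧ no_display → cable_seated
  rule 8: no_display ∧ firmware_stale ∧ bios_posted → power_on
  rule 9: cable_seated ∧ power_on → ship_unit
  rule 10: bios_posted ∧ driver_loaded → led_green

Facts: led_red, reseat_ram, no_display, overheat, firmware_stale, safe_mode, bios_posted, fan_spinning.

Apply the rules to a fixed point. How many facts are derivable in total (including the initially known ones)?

Round 1 — rule 3, rule 5, rule 8, derive update_required, network_up, power_on.
Round 2 — rule 6, rule 7, derive driver_loaded, cable_seated.
Round 3 — rule 2, rule 9, rule 10, derive temp_high, ship_unit, led_green.
Round 4 — rule 1, derive boot_ok.
Closure: {bios_posted, boot_ok, cable_seated, driver_loaded, fan_spinning, firmware_stale, led_green, led_red, network_up, no_display, overheat, power_on, reseat_ram, safe_mode, ship_unit, temp_high, update_required} — 17 facts.

17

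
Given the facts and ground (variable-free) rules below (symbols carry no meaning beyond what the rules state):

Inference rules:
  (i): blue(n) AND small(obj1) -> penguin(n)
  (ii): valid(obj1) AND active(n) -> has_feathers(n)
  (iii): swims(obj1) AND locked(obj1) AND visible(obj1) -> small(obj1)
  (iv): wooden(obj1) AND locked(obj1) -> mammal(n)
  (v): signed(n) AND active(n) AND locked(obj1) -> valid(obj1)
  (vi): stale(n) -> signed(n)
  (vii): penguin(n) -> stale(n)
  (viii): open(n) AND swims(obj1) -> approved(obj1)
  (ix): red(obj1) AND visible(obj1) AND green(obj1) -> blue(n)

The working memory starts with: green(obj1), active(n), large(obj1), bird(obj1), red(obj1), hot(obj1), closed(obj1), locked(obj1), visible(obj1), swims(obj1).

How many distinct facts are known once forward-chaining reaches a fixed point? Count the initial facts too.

Round 1 fires (iii), (ix), giving small(obj1), blue(n).
Round 2 fires (i), giving penguin(n).
Round 3 fires (vii), giving stale(n).
Round 4 fires (vi), giving signed(n).
Round 5 fires (v), giving valid(obj1).
Round 6 fires (ii), giving has_feathers(n).
Closure: {active(n), bird(obj1), blue(n), closed(obj1), green(obj1), has_feathers(n), hot(obj1), large(obj1), locked(obj1), penguin(n), red(obj1), signed(n), small(obj1), stale(n), swims(obj1), valid(obj1), visible(obj1)} — 17 facts.

17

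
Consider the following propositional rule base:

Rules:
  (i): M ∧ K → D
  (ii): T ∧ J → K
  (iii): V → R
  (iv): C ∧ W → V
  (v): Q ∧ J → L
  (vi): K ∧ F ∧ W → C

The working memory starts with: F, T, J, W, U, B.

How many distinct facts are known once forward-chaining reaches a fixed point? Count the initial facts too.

10

Round 1 — (ii), derive K.
Round 2 — (vi), derive C.
Round 3 — (iv), derive V.
Round 4 — (iii), derive R.
Closure: {B, C, F, J, K, R, T, U, V, W} — 10 facts.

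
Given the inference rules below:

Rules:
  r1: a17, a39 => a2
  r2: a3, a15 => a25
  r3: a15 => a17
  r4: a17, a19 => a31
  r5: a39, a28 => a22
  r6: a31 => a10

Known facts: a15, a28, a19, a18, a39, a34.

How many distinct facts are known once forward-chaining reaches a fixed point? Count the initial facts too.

Round 1 — r3, r5, derive a17, a22.
Round 2 — r1, r4, derive a2, a31.
Round 3 — r6, derive a10.
Closure: {a10, a15, a17, a18, a19, a2, a22, a28, a31, a34, a39} — 11 facts.

11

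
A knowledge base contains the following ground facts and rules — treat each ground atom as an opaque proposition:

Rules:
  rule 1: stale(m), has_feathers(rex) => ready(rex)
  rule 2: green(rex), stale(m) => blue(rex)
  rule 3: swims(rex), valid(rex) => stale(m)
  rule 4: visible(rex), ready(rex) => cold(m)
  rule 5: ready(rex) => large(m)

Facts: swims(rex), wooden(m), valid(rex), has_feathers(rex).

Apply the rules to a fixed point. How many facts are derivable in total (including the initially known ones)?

Round 1: rule 3 [swims(rex), valid(rex) => stale(m)]. New: stale(m).
Round 2: rule 1 [stale(m), has_feathers(rex) => ready(rex)]. New: ready(rex).
Round 3: rule 5 [ready(rex) => large(m)]. New: large(m).
Closure: {has_feathers(rex), large(m), ready(rex), stale(m), swims(rex), valid(rex), wooden(m)} — 7 facts.

7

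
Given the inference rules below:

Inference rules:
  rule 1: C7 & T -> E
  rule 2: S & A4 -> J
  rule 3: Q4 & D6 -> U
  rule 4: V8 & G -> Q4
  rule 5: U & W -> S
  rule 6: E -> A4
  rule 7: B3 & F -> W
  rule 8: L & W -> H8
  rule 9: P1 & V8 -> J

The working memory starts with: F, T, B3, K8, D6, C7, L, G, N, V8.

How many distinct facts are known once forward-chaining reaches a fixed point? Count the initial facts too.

18

Round 1: rule 1 [C7 & T -> E]; rule 4 [V8 & G -> Q4]; rule 7 [B3 & F -> W]. New: E, Q4, W.
Round 2: rule 3 [Q4 & D6 -> U]; rule 6 [E -> A4]; rule 8 [L & W -> H8]. New: U, A4, H8.
Round 3: rule 5 [U & W -> S]. New: S.
Round 4: rule 2 [S & A4 -> J]. New: J.
Closure: {A4, B3, C7, D6, E, F, G, H8, J, K8, L, N, Q4, S, T, U, V8, W} — 18 facts.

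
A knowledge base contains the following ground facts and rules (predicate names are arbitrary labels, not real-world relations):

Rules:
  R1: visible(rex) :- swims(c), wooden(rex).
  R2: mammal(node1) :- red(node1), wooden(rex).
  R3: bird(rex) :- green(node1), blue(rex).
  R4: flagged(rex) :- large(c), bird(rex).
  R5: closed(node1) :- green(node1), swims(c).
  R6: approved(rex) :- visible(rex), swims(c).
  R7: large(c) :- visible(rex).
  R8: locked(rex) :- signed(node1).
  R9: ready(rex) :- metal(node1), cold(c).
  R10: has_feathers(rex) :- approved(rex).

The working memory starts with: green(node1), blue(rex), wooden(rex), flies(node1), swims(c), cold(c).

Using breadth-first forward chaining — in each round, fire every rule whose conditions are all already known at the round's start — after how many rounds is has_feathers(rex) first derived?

3

Round 1: R1 [visible(rex) :- swims(c), wooden(rex).]; R3 [bird(rex) :- green(node1), blue(rex).]; R5 [closed(node1) :- green(node1), swims(c).]. Adds visible(rex), bird(rex), closed(node1).
Round 2: R6 [approved(rex) :- visible(rex), swims(c).]; R7 [large(c) :- visible(rex).]. Adds approved(rex), large(c).
Round 3: R4 [flagged(rex) :- large(c), bird(rex).]; R10 [has_feathers(rex) :- approved(rex).]. Adds flagged(rex), has_feathers(rex).
has_feathers(rex) first appears in round 3.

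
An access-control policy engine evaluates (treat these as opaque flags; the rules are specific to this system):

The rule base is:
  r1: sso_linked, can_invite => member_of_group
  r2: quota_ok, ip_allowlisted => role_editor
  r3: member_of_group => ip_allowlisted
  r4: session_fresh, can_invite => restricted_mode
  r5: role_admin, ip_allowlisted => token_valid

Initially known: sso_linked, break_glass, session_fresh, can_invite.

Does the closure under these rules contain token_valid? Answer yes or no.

no

Round 1: r1 [sso_linked, can_invite => member_of_group]; r4 [session_fresh, can_invite => restricted_mode]. New: member_of_group, restricted_mode.
Round 2: r3 [member_of_group => ip_allowlisted]. New: ip_allowlisted.
Fixed point reached. token_valid is concluded only by r5; r5 needs role_admin (never derived).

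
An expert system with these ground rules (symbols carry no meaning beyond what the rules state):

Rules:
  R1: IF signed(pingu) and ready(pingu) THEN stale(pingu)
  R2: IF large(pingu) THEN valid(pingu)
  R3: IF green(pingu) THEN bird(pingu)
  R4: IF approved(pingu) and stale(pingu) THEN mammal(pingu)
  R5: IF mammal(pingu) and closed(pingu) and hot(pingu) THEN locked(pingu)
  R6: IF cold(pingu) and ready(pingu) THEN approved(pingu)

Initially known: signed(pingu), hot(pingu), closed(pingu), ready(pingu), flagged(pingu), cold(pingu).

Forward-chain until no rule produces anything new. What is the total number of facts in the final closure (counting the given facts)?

10

Round 1 — R1, R6, derive stale(pingu), approved(pingu).
Round 2 — R4, derive mammal(pingu).
Round 3 — R5, derive locked(pingu).
Closure: {approved(pingu), closed(pingu), cold(pingu), flagged(pingu), hot(pingu), locked(pingu), mammal(pingu), ready(pingu), signed(pingu), stale(pingu)} — 10 facts.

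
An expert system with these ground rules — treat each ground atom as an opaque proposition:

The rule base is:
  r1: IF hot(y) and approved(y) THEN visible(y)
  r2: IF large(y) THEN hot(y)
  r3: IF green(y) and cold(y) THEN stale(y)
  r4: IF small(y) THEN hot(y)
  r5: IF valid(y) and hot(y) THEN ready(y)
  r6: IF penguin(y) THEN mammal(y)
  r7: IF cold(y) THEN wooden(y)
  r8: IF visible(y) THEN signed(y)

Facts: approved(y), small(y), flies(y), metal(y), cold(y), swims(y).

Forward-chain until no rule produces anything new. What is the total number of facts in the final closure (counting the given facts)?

10

[1] r4 [IF small(y) THEN hot(y)]; r7 [IF cold(y) THEN wooden(y)]. ⇒ new: hot(y), wooden(y).
[2] r1 [IF hot(y) and approved(y) THEN visible(y)]. ⇒ new: visible(y).
[3] r8 [IF visible(y) THEN signed(y)]. ⇒ new: signed(y).
Closure: {approved(y), cold(y), flies(y), hot(y), metal(y), signed(y), small(y), swims(y), visible(y), wooden(y)} — 10 facts.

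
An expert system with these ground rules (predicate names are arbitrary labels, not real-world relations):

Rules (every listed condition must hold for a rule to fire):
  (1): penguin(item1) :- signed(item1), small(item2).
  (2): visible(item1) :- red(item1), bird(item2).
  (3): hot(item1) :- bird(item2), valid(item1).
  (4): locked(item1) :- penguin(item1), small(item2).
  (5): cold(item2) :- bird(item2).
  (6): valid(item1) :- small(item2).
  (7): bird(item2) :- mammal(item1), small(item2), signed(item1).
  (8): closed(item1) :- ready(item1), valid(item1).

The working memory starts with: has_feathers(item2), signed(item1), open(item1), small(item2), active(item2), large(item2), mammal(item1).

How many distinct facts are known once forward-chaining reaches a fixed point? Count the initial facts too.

13

Round 1: (1) [penguin(item1) :- signed(item1), small(item2).]; (6) [valid(item1) :- small(item2).]; (7) [bird(item2) :- mammal(item1), small(item2), signed(item1).]. Adds penguin(item1), valid(item1), bird(item2).
Round 2: (3) [hot(item1) :- bird(item2), valid(item1).]; (4) [locked(item1) :- penguin(item1), small(item2).]; (5) [cold(item2) :- bird(item2).]. Adds hot(item1), locked(item1), cold(item2).
Closure: {active(item2), bird(item2), cold(item2), has_feathers(item2), hot(item1), large(item2), locked(item1), mammal(item1), open(item1), penguin(item1), signed(item1), small(item2), valid(item1)} — 13 facts.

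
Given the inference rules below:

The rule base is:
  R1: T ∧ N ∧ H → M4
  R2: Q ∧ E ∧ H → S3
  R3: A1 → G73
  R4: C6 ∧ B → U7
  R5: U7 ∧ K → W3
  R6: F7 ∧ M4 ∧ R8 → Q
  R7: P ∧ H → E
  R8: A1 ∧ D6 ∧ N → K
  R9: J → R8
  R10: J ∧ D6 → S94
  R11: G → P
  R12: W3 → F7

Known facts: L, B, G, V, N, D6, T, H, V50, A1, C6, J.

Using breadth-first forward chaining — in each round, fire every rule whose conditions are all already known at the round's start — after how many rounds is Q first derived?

Round 1: R1 [T ∧ N ∧ H → M4]; R3 [A1 → G73]; R4 [C6 ∧ B → U7]; R8 [A1 ∧ D6 ∧ N → K]; R9 [J → R8]; R10 [J ∧ D6 → S94]; R11 [G → P]. Adds M4, G73, U7, K, R8, S94, P.
Round 2: R5 [U7 ∧ K → W3]; R7 [P ∧ H → E]. Adds W3, E.
Round 3: R12 [W3 → F7]. Adds F7.
Round 4: R6 [F7 ∧ M4 ∧ R8 → Q]. Adds Q.
Q first appears in round 4.

4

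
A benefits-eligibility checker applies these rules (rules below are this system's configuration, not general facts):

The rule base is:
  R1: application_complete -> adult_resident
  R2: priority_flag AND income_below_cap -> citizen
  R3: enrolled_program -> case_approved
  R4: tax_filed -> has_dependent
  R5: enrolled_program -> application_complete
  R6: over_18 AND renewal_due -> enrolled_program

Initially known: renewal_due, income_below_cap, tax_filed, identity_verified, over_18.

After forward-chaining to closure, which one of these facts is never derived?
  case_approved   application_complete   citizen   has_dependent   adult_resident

citizen

Round 1: R4 [tax_filed -> has_dependent]; R6 [over_18 AND renewal_due -> enrolled_program]. New: has_dependent, enrolled_program.
Round 2: R3 [enrolled_program -> case_approved]; R5 [enrolled_program -> application_complete]. New: case_approved, application_complete.
Round 3: R1 [application_complete -> adult_resident]. New: adult_resident.
Derived: has_dependent (round 1), application_complete (round 2), adult_resident (round 3), case_approved (round 2). citizen never appears in any round.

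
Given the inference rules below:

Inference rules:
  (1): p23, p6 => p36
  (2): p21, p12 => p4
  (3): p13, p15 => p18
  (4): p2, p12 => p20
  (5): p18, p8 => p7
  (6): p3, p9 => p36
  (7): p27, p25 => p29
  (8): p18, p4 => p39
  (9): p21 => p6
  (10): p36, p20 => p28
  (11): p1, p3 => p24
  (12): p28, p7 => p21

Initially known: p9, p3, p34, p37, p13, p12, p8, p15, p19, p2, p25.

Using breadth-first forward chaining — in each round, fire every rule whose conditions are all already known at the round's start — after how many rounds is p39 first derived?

Round 1: (3) [p13, p15 => p18]; (4) [p2, p12 => p20]; (6) [p3, p9 => p36]. Adds p18, p20, p36.
Round 2: (5) [p18, p8 => p7]; (10) [p36, p20 => p28]. Adds p7, p28.
Round 3: (12) [p28, p7 => p21]. Adds p21.
Round 4: (2) [p21, p12 => p4]; (9) [p21 => p6]. Adds p4, p6.
Round 5: (8) [p18, p4 => p39]. Adds p39.
p39 first appears in round 5.

5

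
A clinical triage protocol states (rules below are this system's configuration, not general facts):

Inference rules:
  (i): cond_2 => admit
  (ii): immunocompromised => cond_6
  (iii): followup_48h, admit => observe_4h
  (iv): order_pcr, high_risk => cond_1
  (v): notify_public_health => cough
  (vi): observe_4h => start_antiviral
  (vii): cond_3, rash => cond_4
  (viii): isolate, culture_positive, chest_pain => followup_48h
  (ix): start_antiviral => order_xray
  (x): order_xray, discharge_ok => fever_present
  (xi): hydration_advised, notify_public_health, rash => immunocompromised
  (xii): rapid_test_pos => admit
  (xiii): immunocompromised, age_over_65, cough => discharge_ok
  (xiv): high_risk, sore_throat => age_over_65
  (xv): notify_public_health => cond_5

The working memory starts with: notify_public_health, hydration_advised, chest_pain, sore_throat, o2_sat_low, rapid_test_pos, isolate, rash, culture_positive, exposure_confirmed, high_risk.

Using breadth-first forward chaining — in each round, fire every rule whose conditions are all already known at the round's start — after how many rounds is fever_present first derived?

[1] (v) [notify_public_health => cough]; (viii) [isolate, culture_positive, chest_pain => followup_48h]; (xi) [hydration_advised, notify_public_health, rash => immunocompromised]; (xii) [rapid_test_pos => admit]; (xiv) [high_risk, sore_throat => age_over_65]; (xv) [notify_public_health => cond_5]. ⇒ new: cough, followup_48h, immunocompromised, admit, age_over_65, cond_5.
[2] (ii) [immunocompromised => cond_6]; (iii) [followup_48h, admit => observe_4h]; (xiii) [immunocompromised, age_over_65, cough => discharge_ok]. ⇒ new: cond_6, observe_4h, discharge_ok.
[3] (vi) [observe_4h => start_antiviral]. ⇒ new: start_antiviral.
[4] (ix) [start_antiviral => order_xray]. ⇒ new: order_xray.
[5] (x) [order_xray, discharge_ok => fever_present]. ⇒ new: fever_present.
fever_present first appears in round 5.

5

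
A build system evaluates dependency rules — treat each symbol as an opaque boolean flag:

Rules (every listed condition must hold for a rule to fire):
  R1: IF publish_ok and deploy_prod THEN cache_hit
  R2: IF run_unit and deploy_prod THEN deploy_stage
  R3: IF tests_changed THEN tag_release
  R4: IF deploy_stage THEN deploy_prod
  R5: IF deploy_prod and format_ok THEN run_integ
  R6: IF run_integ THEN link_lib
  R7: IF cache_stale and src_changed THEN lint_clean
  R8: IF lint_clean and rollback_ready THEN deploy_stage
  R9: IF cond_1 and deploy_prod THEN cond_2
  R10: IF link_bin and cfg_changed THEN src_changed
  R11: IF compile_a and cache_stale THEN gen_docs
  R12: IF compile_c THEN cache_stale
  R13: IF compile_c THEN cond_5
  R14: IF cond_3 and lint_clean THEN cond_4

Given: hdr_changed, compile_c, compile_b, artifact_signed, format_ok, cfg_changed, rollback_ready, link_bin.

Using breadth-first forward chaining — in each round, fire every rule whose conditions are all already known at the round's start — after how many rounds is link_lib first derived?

6

[1] R10 [IF link_bin and cfg_changed THEN src_changed]; R12 [IF compile_c THEN cache_stale]; R13 [IF compile_c THEN cond_5]. ⇒ new: src_changed, cache_stale, cond_5.
[2] R7 [IF cache_stale and src_changed THEN lint_clean]. ⇒ new: lint_clean.
[3] R8 [IF lint_clean and rollback_ready THEN deploy_stage]. ⇒ new: deploy_stage.
[4] R4 [IF deploy_stage THEN deploy_prod]. ⇒ new: deploy_prod.
[5] R5 [IF deploy_prod and format_ok THEN run_integ]. ⇒ new: run_integ.
[6] R6 [IF run_integ THEN link_lib]. ⇒ new: link_lib.
link_lib first appears in round 6.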